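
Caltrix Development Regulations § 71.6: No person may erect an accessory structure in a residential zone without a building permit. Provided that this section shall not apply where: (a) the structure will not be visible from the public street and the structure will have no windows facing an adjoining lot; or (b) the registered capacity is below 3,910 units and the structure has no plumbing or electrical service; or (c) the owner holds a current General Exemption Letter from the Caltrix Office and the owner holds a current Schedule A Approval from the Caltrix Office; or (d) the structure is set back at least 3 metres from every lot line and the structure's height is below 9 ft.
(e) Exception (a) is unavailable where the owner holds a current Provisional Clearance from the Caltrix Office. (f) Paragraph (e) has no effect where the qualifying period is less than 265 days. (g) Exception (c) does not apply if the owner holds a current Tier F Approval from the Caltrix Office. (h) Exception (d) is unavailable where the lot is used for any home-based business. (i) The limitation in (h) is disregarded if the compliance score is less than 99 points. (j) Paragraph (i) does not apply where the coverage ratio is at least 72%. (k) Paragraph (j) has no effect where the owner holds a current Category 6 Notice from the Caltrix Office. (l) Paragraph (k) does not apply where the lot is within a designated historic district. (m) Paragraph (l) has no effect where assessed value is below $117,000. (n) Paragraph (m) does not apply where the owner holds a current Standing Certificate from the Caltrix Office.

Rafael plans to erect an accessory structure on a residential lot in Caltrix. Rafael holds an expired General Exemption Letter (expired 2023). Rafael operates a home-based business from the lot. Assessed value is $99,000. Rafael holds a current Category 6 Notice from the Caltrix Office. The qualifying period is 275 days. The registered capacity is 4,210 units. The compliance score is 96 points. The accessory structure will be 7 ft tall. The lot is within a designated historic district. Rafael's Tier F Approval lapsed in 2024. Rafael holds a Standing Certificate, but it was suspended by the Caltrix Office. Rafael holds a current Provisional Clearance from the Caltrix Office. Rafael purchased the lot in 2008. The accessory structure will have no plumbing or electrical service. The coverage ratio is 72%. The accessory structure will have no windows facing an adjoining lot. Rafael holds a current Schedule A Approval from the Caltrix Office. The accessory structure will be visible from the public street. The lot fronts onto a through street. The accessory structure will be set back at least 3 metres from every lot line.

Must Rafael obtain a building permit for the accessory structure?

Exception (a) does not apply: the structure will be visible from the street.
Exception (b) requires that the registered capacity is below 3,910 units; but the registered capacity is 4,210 units, not below 3,910 units, so (b) is unavailable.
Exception (c) fails — no current General Exemption Letter is held.
Exception (d): the setback is at least 3 m on every side; the structure's height is 7 ft, below the 9 ft limit — every condition holds. Considering the limiting provisions: (h) would limit (d) — a home-based business operates on the lot — but (i) sets (h) aside: (i) applies — the compliance score is 96 points, less than the 99 points limit. (j) would limit (i) — the coverage ratio is 72%, meeting the 72% threshold — but (k) sets (j) aside: (k) applies — a current Category 6 Notice is held. (l) would limit (k) — the lot is in a historic district — but (m) sets (l) aside: (m) operates against (l): assessed value is $99,000, below the $117,000 limit. (n) is not engaged (there is no Standing Certificate in force), so (m) stands. Exception (d) stands.

No — exception (d) applies; Rafael does not need a building permit.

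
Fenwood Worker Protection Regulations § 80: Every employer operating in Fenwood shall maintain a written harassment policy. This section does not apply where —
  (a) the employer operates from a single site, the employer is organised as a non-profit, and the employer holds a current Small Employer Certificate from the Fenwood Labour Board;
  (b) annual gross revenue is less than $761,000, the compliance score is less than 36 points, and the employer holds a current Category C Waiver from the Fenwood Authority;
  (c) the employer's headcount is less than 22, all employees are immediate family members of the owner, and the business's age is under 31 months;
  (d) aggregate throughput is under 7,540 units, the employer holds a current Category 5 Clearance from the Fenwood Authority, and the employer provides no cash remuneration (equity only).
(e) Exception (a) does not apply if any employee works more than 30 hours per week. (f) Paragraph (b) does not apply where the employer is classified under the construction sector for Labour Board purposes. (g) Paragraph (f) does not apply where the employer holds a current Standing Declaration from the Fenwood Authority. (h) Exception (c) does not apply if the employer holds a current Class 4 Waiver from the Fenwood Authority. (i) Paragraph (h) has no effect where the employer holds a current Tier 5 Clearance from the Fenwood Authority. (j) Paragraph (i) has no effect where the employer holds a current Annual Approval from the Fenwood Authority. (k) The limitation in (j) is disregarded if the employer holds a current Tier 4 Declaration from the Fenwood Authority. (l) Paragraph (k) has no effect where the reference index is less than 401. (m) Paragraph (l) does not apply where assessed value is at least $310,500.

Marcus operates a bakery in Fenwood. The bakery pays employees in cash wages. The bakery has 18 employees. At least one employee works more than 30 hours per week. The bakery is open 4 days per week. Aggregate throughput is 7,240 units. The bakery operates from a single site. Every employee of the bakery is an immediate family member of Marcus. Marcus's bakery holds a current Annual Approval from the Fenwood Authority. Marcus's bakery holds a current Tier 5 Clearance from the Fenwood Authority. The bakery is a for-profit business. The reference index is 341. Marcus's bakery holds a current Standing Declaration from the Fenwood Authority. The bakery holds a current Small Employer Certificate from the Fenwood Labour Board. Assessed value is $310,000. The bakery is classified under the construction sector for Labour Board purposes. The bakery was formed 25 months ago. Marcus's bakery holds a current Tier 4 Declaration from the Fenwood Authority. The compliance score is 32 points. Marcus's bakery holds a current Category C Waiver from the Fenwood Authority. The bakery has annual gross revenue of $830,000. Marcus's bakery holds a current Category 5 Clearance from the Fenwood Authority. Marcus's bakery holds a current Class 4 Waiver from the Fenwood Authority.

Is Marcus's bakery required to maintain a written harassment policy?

Exception (a) requires that the employer is organised as a non-profit; but the employer is for-profit, so (a) is unavailable.
Exception (b) fails — annual gross revenue is $830,000, not less than $761,000.
All of (c)'s requirements are met (the employer's headcount is 18, less than the 22 limit; every employee is an immediate family member; the business's age is 25 months, under the 31 months limit). But applying paragraphs (h)–(m): (h) operates against (c): a current Class 4 Waiver is held. (i) is engaged (a current Tier 5 Clearance is held), but is itself disapplied by (j): (j) applies — a current Annual Approval is held. (k) is engaged (a current Tier 4 Declaration is held), but is displaced by (l): (l) operates against (k): the reference index is 341, less than the 401 limit. (m), which would lift (l), is not engaged — assessed value is $310,000, short of $310,500. (c) is therefore removed.
Exception (d) fails — employees are paid cash wages.
None of the exceptions is available; § 80 applies in full.

Yes — Marcus's bakery must maintain a written harassment policy.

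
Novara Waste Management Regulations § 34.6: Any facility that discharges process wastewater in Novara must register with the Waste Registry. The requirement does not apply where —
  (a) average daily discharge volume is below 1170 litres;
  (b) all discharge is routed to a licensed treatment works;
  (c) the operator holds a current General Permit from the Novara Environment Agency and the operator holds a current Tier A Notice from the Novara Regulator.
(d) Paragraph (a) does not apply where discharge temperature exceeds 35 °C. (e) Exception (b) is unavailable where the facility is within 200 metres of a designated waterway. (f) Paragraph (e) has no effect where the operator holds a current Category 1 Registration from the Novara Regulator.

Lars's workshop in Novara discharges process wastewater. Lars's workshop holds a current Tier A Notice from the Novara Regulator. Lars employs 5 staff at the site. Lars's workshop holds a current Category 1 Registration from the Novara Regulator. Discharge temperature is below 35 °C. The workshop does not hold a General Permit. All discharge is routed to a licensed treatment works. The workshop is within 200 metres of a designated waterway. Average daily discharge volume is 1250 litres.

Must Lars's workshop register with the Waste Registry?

No — exception (b) applies; Lars's workshop is not required to register with the Waste Registry.

Exception (a) fails — average daily discharge volume is 1250 litres, not below 1170 litres.
Exception (b) is satisfied on its face — discharge is routed to a licensed treatment works. Under paragraphs (e)–(f): (e) would limit (b) — the workshop is within 200 m of a designated waterway — but (f) sets (e) aside: (f) applies — a current Category 1 Registration is held. (b) remains available.
Exception (c) fails — no General Permit is held.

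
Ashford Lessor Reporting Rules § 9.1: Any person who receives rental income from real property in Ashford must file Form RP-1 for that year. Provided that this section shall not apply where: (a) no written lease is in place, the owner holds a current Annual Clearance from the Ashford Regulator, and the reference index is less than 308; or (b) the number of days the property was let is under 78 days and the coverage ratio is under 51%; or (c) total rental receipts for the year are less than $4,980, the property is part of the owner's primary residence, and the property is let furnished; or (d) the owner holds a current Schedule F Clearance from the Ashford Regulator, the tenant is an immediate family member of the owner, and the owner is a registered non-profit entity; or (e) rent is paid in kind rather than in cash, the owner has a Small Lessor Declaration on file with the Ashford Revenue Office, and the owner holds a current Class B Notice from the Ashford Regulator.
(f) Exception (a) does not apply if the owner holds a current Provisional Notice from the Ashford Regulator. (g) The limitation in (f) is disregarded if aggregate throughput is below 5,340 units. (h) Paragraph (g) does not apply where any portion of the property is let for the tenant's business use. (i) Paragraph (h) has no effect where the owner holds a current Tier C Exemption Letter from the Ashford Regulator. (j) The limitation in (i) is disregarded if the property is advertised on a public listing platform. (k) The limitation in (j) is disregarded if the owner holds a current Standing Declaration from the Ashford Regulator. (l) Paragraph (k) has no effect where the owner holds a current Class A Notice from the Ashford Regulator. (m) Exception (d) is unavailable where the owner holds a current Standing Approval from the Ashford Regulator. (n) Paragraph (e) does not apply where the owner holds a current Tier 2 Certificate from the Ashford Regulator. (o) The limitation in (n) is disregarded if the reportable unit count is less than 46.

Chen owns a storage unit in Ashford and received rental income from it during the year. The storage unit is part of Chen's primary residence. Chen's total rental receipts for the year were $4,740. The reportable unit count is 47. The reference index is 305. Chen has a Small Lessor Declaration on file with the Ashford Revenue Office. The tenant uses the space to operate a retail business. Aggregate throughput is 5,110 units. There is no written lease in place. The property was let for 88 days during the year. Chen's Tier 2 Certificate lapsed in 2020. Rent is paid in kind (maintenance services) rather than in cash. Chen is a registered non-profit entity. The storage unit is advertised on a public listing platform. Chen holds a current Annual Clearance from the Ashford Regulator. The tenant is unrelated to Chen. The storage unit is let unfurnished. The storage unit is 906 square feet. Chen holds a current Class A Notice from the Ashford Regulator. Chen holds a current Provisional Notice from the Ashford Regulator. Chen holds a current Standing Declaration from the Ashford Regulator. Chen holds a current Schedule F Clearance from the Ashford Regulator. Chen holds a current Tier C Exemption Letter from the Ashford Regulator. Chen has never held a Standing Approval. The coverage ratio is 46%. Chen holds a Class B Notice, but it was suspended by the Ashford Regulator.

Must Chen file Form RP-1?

Exception (a) is satisfied on its face — there is no written lease; a current Annual Clearance is held; the reference index is 305, less than the 308 limit. However, paragraphs (f)–(l) must be considered: (f) is engaged — a current Provisional Notice is held. (g) would limit (f) — aggregate throughput is 5,110 units, below the 5,340 units limit — but (h) sets (g) aside: (h) operates — the space is let for business use. (i) would limit (h) — a current Tier C Exemption Letter is held — but (j) sets (i) aside: (j) operates against (i): the property is publicly advertised. (k) operates (a current Standing Declaration is held), but is itself disapplied by (l): (l) operates against (k): a current Class A Notice is held. So (a) is unavailable.
Exception (b) requires that the number of days the property was let is under 78 days; but the number of days the property was let is 88 days, not under 78 days, so (b) is unavailable.
Exception (c) fails — the property is let unfurnished.
Exception (d) does not apply: the tenant is unrelated to the owner.
Exception (e) fails — the Class B Notice is not current.
No exception displaces § 9.1.

Yes — Chen must file Form RP-1.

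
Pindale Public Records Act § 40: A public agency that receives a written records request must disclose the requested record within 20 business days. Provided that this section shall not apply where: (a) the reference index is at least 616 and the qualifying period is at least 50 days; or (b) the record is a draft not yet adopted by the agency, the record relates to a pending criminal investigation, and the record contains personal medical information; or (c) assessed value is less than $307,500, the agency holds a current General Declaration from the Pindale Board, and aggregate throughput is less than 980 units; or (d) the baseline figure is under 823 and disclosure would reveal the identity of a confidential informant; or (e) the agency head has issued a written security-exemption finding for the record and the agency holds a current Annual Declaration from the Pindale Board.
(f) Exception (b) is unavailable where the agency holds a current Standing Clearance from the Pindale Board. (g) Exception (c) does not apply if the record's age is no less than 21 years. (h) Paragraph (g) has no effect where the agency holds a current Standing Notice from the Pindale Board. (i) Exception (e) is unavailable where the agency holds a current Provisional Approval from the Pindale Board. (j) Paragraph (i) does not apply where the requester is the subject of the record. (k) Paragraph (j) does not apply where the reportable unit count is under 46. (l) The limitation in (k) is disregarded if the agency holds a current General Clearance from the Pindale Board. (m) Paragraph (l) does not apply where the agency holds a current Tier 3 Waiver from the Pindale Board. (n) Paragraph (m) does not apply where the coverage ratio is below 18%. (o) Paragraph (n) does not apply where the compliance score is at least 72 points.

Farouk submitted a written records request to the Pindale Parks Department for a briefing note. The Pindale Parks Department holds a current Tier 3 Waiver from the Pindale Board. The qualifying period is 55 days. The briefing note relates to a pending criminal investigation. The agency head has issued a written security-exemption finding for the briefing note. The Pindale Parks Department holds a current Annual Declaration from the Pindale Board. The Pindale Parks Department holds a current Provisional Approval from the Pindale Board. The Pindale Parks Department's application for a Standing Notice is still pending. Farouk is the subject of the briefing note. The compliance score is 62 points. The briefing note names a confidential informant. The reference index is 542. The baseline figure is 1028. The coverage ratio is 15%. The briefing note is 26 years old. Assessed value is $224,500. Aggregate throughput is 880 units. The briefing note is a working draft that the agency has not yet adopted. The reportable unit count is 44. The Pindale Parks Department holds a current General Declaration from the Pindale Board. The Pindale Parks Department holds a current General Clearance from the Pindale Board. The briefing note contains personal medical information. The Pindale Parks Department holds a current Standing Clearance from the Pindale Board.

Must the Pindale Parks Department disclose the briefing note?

No — exception (e) applies; the Pindale Parks Department is not required to disclose the briefing note.

Exception (a) does not apply: the reference index is 542, short of 616.
All of (b)'s requirements are met (the briefing note is an unadopted draft; the briefing note relates to a pending investigation; the briefing note contains personal medical information). But applying paragraph (f): (f) is engaged — a current Standing Clearance is held. (b) is therefore removed.
Exception (c)'s conditions are all satisfied: assessed value is $224,500, less than the $307,500 limit; a current General Declaration is held; aggregate throughput is 880 units, less than the 980 units limit. But: (g) operates against (c): the record's age is 26 years, meeting the 21 years threshold. (h), which would lift (g), is not engaged — no current Standing Notice is held. (c) is therefore removed.
Exception (d) requires that the baseline figure is under 823; but the baseline figure is 1,028, not under 823, so (d) is unavailable.
Exception (e) is satisfied on its face — a written security-exemption finding has been issued; a current Annual Declaration is held. Under paragraphs (i)–(o): (i) would limit (e) — a current Provisional Approval is held — but (j) sets (i) aside: (j) operates against (i): Farouk is the subject of the briefing note. (k) operates (the reportable unit count is 44, under the 46 limit), but is overridden by (l): (l) operates — a current General Clearance is held. (m) would limit (l) — a current Tier 3 Waiver is held — but (n) sets (m) aside: (n) operates against (m): the coverage ratio is 15%, below the 18% limit. (o) is not engaged (the compliance score is 62 points, short of 72 points), so (n) stands. So (e) applies.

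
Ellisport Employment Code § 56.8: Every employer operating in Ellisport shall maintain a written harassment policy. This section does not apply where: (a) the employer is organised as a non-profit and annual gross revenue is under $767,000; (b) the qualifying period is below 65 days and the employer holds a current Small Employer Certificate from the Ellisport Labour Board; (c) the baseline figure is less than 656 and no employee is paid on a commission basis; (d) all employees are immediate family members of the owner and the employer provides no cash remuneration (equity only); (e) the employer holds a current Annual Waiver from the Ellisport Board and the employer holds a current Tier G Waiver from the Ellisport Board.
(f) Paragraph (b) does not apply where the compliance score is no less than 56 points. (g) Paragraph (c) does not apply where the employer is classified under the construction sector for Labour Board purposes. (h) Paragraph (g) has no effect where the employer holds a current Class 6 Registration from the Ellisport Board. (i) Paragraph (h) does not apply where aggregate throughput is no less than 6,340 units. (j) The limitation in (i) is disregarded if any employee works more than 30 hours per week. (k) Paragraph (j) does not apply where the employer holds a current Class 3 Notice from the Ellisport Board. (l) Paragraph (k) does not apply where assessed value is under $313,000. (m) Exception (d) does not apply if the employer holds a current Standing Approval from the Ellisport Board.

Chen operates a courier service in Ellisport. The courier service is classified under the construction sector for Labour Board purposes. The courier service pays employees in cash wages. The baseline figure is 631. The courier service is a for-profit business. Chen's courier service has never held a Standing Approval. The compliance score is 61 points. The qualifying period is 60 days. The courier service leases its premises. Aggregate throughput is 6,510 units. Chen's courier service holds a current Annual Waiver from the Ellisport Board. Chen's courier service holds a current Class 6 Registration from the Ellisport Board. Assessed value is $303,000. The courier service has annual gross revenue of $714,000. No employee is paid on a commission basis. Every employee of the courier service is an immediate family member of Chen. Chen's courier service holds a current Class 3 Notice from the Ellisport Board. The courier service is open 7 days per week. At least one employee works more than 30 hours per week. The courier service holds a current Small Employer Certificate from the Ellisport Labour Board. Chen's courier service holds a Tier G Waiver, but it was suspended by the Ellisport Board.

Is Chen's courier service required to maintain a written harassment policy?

No — exception (c) applies; Chen's courier service is not required to maintain a written harassment policy.

Exception (a) fails — the employer is for-profit.
Exception (b)'s conditions are all satisfied: the qualifying period is 60 days, below the 65 days limit; a current Small Employer Certificate is held. Turning to paragraph (f): (f) applies — the compliance score is 61 points, meeting the 56 points threshold. So (b) is unavailable.
All of (c)'s requirements are met (the baseline figure is 631, less than the 656 limit; no employee is paid on commission). Under paragraphs (g)–(l): (g) would limit (c) — the courier service is classified under the construction sector — but (h) sets (g) aside: (h) is triggered — a current Class 6 Registration is held. (i) operates (aggregate throughput is 6,510 units, meeting the 6,340 units threshold), but is displaced by (j): (j) operates against (i): at least one employee exceeds 30 hours/week. (k) would limit (j) — a current Class 3 Notice is held — but (l) sets (k) aside: (l) operates against (k): assessed value is $303,000, under the $313,000 limit. (c) remains available.
Exception (d) fails — employees are paid cash wages.
Exception (e) requires that the employer holds a current Tier G Waiver from the Ellisport Board; but the Tier G Waiver is not current, so (e) is unavailable.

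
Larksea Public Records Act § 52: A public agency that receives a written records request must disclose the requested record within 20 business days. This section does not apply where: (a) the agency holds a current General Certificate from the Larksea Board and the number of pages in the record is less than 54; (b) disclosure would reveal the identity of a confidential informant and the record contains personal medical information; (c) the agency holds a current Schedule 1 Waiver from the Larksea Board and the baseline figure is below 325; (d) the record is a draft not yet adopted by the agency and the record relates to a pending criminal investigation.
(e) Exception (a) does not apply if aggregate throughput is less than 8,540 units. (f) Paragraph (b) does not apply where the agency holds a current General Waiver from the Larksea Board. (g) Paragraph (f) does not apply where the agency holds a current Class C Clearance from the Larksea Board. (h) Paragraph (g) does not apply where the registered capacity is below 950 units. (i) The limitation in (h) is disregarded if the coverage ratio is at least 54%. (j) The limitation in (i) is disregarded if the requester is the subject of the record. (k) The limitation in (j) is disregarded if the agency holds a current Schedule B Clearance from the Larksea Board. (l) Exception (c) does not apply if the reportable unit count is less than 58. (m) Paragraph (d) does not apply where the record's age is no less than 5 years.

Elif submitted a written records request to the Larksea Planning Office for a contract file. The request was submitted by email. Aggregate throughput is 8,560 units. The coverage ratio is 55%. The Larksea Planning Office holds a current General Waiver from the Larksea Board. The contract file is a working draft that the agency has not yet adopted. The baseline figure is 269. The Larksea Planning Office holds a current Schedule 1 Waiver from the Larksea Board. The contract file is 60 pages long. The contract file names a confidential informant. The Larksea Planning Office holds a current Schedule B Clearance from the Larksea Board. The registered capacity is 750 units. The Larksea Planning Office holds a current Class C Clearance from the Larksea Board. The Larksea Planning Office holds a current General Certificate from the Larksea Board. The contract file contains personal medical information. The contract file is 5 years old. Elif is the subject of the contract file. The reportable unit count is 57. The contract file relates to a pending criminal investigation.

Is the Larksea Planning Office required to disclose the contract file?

Exception (a) does not apply: the number of pages in the record is 60, not less than 54.
Exception (b)'s conditions are all satisfied: the contract file names a confidential informant; the contract file contains personal medical information. Under paragraphs (f)–(k): (f) is engaged (a current General Waiver is held), but is displaced by (g): (g) operates against (f): a current Class C Clearance is held. (h) is triggered (the registered capacity is 750 units, below the 950 units limit), but is itself disapplied by (i): (i) is engaged — the coverage ratio is 55%, meeting the 54% threshold. (j) would limit (i) — Elif is the subject of the contract file — but (k) sets (j) aside: (k) operates — a current Schedule B Clearance is held. (b) remains available.
Exception (c): a current Schedule 1 Waiver is held; the baseline figure is 269, below the 325 limit — every condition holds. But applying paragraph (l): (l) operates against (c): the reportable unit count is 57, less than the 58 limit. (c) is therefore removed.
All of (d)'s requirements are met (the contract file is an unadopted draft; the contract file relates to a pending investigation). Turning to paragraph (m): (m) operates against (d): the record's age is 5 years, meeting the 5 years threshold. Exception (d) does not apply.

No — exception (b) applies; the Larksea Planning Office is not required to disclose the contract file.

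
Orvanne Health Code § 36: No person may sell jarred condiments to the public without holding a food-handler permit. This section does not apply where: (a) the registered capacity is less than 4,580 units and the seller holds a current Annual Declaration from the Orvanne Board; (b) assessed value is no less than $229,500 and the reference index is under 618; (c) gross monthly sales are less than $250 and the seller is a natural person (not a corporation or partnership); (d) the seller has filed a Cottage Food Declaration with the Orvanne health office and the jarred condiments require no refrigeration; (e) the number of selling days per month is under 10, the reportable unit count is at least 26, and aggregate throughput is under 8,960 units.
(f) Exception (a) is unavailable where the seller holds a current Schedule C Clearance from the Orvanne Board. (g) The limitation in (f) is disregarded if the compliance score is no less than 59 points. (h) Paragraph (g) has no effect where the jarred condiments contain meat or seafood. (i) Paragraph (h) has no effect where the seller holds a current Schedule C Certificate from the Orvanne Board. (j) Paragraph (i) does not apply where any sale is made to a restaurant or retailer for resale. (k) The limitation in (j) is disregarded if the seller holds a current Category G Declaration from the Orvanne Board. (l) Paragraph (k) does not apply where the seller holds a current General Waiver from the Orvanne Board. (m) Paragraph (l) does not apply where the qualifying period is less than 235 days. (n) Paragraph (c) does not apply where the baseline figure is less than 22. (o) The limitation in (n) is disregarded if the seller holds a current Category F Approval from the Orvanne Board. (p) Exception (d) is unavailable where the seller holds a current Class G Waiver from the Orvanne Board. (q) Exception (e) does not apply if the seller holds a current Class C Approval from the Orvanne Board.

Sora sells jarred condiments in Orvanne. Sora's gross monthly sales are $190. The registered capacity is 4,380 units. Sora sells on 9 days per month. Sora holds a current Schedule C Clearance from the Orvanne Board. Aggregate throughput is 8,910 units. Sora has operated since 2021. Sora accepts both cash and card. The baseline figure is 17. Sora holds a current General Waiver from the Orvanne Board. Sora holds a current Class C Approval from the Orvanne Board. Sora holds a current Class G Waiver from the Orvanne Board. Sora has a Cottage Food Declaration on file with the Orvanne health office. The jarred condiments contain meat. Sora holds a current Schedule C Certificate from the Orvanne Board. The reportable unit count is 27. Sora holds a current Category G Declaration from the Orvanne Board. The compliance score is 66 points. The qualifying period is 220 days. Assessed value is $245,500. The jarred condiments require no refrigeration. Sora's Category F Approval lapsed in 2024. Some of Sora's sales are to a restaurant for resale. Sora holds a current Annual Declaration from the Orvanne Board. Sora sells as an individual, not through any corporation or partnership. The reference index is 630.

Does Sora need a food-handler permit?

All of (a)'s requirements are met (the registered capacity is 4,380 units, less than the 4,580 units limit; a current Annual Declaration is held). As to paragraphs (f)–(m): (f) would limit (a) — a current Schedule C Clearance is held — but (g) sets (f) aside: (g) operates — the compliance score is 66 points, meeting the 59 points threshold. (h) would limit (g) — the jarred condiments contain meat — but (i) sets (h) aside: (i) is triggered — a current Schedule C Certificate is held. (j) is triggered (some sales are to a restaurant for resale), but is displaced by (k): (k) is engaged — a current Category G Declaration is held. (l) would limit (k) — a current General Waiver is held — but (m) sets (l) aside: (m) is engaged — the qualifying period is 220 days, less than the 235 days limit. So (a) applies.
Exception (b) requires that the reference index is under 618; but the reference index is 630, not under 618, so (b) is unavailable.
Exception (c) is satisfied on its face — gross monthly sales are $190, less than the $250 limit; the seller is a natural person. But: (n) operates against (c): the baseline figure is 17, less than the 22 limit. (o), which would lift (n), is not engaged — no current Category F Approval is held. So (c) is unavailable.
Exception (d): a Cottage Food Declaration is on file; the jarred condiments are shelf-stable — every condition holds. Turning to paragraph (p): (p) operates against (d): a current Class G Waiver is held. So (d) is unavailable.
Exception (e) is satisfied on its face — the number of selling days per month is 9, under the 10 limit; the reportable unit count is 27, meeting the 26 threshold; aggregate throughput is 8,910 units, under the 8,960 units limit. But applying paragraph (q): (q) operates against (e): a current Class C Approval is held. So (e) is unavailable.

No — exception (a) applies; Sora is not required to hold a food-handler permit.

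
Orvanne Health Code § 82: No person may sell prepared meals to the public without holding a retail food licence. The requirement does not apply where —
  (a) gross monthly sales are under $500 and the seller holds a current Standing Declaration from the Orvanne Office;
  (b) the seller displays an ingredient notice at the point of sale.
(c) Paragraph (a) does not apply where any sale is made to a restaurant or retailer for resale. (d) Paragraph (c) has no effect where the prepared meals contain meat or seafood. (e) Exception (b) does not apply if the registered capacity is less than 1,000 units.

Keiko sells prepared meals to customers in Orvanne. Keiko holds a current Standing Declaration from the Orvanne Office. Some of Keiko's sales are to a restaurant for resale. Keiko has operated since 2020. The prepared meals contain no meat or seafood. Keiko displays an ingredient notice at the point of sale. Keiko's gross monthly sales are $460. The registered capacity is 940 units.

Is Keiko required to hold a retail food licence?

Yes — Keiko must hold a retail food licence.

Exception (a): gross monthly sales are $460, under the $500 limit; a current Standing Declaration is held — every condition holds. Turning to paragraphs (c)–(d): (c) is triggered — some sales are to a restaurant for resale. (d) is not engaged (the prepared meals contain no meat or seafood), so (c) stands. (a) is therefore removed.
Exception (b)'s conditions are all satisfied: an ingredient notice is displayed. However, paragraph (e) must be considered: (e) is engaged — the registered capacity is 940 units, less than the 1,000 units limit. Exception (b) does not apply.
No exception applies. The general rule governs.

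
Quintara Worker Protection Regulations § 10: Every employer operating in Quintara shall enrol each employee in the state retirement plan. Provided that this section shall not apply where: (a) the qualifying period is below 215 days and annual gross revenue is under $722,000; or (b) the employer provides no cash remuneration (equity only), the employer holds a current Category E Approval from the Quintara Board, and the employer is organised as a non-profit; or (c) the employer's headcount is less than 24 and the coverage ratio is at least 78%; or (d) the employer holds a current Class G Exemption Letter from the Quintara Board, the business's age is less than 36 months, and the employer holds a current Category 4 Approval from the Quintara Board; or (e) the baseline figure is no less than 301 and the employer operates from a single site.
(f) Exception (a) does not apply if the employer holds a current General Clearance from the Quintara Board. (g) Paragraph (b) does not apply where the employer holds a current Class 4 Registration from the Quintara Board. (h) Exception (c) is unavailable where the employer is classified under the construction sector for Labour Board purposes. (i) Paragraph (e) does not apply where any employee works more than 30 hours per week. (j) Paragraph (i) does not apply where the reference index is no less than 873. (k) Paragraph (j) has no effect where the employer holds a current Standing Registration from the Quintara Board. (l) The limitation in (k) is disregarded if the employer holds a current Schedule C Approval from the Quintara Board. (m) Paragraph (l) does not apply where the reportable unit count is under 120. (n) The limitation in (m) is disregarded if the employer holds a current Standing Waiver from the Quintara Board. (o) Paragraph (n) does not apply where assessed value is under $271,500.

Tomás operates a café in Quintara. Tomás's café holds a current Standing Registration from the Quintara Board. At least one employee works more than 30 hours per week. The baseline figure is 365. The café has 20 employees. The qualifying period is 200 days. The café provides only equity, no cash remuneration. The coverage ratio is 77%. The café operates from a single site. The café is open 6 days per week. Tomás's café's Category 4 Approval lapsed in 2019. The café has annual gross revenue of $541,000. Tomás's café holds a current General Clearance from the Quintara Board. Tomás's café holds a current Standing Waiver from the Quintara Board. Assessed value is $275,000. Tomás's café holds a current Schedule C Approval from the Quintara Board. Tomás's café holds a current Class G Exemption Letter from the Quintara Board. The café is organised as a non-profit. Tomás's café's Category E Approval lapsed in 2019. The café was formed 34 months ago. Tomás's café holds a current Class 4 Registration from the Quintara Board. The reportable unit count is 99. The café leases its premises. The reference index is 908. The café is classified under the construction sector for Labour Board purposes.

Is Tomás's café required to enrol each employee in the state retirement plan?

No — exception (e) applies; Tomás's café is not required to enrol each employee in the state retirement plan.

Exception (a) is satisfied on its face — the qualifying period is 200 days, below the 215 days limit; annual gross revenue is $541,000, under the $722,000 limit. However, paragraph (f) must be considered: (f) operates against (a): a current General Clearance is held. Exception (a) does not apply.
Exception (b) requires that the employer holds a current Category E Approval from the Quintara Board; but no current Category E Approval is held, so (b) is unavailable.
Exception (c) fails — the coverage ratio is 77%, short of 78%.
Exception (d) requires that the employer holds a current Category 4 Approval from the Quintara Board; but there is no Category 4 Approval in force, so (d) is unavailable.
Exception (e)'s conditions are all satisfied: the baseline figure is 365, meeting the 301 threshold; the employer operates from a single site. Under paragraphs (i)–(o): (i) is engaged (at least one employee exceeds 30 hours/week), but is set aside by (j): (j) is triggered — the reference index is 908, meeting the 873 threshold. (k) applies (a current Standing Registration is held), but is displaced by (l): (l) operates — a current Schedule C Approval is held. (m) would limit (l) — the reportable unit count is 99, under the 120 limit — but (n) sets (m) aside: (n) is triggered — a current Standing Waiver is held. (o), which would lift (n), is inapplicable — assessed value is $275,000, not under $271,500. Exception (e) stands.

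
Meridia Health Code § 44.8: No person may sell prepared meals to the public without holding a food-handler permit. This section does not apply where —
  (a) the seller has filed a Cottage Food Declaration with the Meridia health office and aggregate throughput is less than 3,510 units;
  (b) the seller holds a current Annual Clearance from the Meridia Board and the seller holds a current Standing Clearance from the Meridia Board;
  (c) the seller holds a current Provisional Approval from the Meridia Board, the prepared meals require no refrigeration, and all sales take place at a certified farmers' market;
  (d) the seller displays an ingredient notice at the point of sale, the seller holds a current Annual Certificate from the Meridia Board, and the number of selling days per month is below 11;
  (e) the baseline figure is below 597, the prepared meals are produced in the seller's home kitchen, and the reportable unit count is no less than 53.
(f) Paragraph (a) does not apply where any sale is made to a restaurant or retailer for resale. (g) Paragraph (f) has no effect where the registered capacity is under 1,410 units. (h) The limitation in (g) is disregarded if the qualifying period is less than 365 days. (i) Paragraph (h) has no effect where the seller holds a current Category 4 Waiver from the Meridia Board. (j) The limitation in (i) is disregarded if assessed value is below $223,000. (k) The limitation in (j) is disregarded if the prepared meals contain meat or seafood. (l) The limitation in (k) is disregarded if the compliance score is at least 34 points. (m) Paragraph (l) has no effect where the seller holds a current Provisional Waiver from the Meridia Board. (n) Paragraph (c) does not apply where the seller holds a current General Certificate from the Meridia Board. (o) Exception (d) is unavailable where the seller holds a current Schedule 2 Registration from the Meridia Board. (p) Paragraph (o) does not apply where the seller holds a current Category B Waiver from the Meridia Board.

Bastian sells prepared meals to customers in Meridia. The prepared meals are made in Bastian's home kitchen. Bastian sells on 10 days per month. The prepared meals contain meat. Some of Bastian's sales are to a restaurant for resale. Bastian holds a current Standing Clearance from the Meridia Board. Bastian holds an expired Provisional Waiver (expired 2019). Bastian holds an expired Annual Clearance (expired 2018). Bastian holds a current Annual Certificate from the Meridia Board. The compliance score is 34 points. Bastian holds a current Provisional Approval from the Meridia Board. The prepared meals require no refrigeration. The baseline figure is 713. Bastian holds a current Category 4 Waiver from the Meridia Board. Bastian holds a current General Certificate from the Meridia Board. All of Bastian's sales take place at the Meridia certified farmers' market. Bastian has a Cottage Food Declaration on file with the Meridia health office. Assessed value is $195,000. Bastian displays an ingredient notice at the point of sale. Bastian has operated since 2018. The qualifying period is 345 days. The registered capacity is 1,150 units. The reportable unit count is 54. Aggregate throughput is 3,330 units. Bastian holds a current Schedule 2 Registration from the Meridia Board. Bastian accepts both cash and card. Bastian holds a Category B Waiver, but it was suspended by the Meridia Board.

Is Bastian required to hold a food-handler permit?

Yes — Bastian must hold a food-handler permit.

Exception (a): a Cottage Food Declaration is on file; aggregate throughput is 3,330 units, less than the 3,510 units limit — every condition holds. However, paragraphs (f)–(m) must be considered: (f) applies — some sales are to a restaurant for resale. (g) would limit (f) — the registered capacity is 1,150 units, under the 1,410 units limit — but (h) sets (g) aside: (h) operates against (g): the qualifying period is 345 days, less than the 365 days limit. (i) would limit (h) — a current Category 4 Waiver is held — but (j) sets (i) aside: (j) operates against (i): assessed value is $195,000, below the $223,000 limit. (k) is engaged (the prepared meals contain meat), but is itself disapplied by (l): (l) operates against (k): the compliance score is 34 points, meeting the 34 points threshold. (m) is inapplicable (no current Provisional Waiver is held), so (l) stands. (a) is therefore removed.
Exception (b) does not apply: the Annual Clearance is not current.
Exception (c) is satisfied on its face — a current Provisional Approval is held; the prepared meals are shelf-stable; all sales are at a certified farmers' market. But: (n) operates against (c): a current General Certificate is held. (c) is therefore removed.
All of (d)'s requirements are met (an ingredient notice is displayed; a current Annual Certificate is held; the number of selling days per month is 10, below the 11 limit). But applying paragraphs (o)–(p): (o) operates against (d): a current Schedule 2 Registration is held. (p), which would lift (o), is inapplicable — no current Category B Waiver is held. So (d) is unavailable.
Exception (e) fails — the baseline figure is 713, not below 597.
No exception is made out. Bastian falls within the general rule.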